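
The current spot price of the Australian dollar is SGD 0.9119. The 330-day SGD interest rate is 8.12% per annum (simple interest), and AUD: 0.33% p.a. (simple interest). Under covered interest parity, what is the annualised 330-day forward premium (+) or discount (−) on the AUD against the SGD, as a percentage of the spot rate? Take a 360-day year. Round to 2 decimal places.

T = 330/360 years.
CIP forward (SGD per AUD) = 0.9119 × 1.0744333/1.003025 = 0.9768208.
(F − S)/S ÷ T = (0.9768208 − 0.9119)/0.9119/(330/360) = 0.077665 → 7.77%.

+7.77%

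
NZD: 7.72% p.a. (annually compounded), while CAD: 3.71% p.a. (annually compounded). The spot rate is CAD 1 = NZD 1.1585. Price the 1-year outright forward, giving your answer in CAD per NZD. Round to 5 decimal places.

0.83105

T = 1 year.
NZD accumulates by (1 + 0.0772)^1 = 1.077200.
CAD accumulates by (1 + 0.0371)^1 = 1.037100.
Forward (NZD per CAD) = 1.1585 × 1.077200 / 1.037100 = 1.203294.
Quoted the other way: 1/1.203294 = 0.83105 CAD per NZD.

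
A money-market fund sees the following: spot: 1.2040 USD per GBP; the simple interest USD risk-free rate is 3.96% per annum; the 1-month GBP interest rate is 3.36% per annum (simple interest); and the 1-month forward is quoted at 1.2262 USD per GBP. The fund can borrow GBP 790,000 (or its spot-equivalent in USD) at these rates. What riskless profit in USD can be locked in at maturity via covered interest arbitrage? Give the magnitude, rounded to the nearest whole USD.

T = 1/12 years.
Route A — deposit GBP, sell forward: 790,000 × 1.002800 × 1.2262 = USD 971,410.35.
Route B — convert at spot, deposit USD: 790,000 × 1.2040 × 1.003300 = USD 954,298.83.
The quoted forward overvalues GBP, so borrow USD, buy GBP at spot, deposit the GBP at 3.36%, and sell the proceeds forward at 1.2262.
Profit = 971,410.35 − 954,298.83 = USD 17,112.

USD 17,112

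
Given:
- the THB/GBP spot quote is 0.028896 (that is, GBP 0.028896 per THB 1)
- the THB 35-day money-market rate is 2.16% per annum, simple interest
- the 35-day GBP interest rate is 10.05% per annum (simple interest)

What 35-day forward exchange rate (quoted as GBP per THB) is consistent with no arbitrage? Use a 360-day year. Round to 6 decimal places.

T = 35/360 years.
GBP growth factor: 1 + 0.1005×35/360 = 1.0097708.
THB accumulates by 1 + 0.0216×35/360 = 1.002100.
Forward (GBP per THB) = 0.028896 × 1.0097708 / 1.002100 = 0.02911719.

0.029117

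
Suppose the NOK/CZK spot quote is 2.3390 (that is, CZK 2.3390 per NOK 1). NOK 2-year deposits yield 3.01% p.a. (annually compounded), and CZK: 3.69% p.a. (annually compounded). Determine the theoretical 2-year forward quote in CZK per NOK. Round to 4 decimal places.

T = 2 years.
CZK growth factor: (1 + 0.0369)^2 = 1.0751616.
NOK accumulates by (1 + 0.0301)^2 = 1.061106.
CIP: F = S · (grow CZK)/(grow NOK) = 2.339 × 1.0751616/1.061106 = 2.369983 CZK per NOK.

2.3700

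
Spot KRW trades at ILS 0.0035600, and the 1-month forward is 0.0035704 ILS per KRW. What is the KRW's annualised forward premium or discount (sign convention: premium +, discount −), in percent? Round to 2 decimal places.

T = 1/12 years.
Period premium: (0.0035704 − 0.00356)/0.00356 = 0.0029213.
×(1/T) gives 3.51% p.a.

+3.51%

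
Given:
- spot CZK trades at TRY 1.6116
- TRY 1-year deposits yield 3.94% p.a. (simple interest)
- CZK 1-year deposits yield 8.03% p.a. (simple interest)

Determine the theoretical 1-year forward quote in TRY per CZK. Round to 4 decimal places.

1.5506

T = 1 year.
TRY growth factor: 1 + 0.0394×1 = 1.039400.
CZK accumulates by 1 + 0.0803×1 = 1.080300.
CIP: F = S · (grow TRY)/(grow CZK) = 1.6116 × 1.039400/1.080300 = 1.550585 TRY per CZK.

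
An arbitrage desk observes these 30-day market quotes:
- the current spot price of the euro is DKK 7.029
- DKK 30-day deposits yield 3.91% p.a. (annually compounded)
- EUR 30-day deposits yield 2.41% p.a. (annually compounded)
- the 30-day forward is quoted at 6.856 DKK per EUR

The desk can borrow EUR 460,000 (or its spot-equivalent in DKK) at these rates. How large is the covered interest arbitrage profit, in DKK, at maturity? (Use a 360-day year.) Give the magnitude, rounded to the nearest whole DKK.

DKK 83,666

T = 30/360 years.
Invest the EUR and cover forward: 460,000 × 1.001986485 × 6.856 = DKK 3,160,024.90.
Convert at spot and invest in DKK: 460,000 × 7.029 × 1.00320136 = DKK 3,243,691.09.
The quoted forward undervalues EUR, so borrow EUR, convert to DKK at spot, deposit the DKK at 3.91%, and buy EUR forward at 6.856 to cover the loan.
The gap between the two covered legs is DKK 83,666.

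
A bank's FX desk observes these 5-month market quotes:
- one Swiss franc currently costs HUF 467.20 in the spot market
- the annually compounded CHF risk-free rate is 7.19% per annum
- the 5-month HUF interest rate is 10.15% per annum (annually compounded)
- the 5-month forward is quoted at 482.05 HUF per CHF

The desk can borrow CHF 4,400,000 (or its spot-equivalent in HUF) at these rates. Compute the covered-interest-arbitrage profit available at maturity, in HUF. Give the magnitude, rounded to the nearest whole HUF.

HUF 43,104,175

T = 5/12 years.
Invest the CHF and cover forward: 4,400,000 × 1.029352869549 × 482.05 = HUF 2,183,278,023.37.
Convert at spot and invest in HUF: 4,400,000 × 467.20 × 1.0411026269 = HUF 2,140,173,848.07.
The quoted forward overvalues CHF, so borrow HUF, buy CHF at spot, deposit the CHF at 7.19%, and sell the proceeds forward at 482.05.
Profit = 2,183,278,023.37 − 2,140,173,848.07 = HUF 43,104,175.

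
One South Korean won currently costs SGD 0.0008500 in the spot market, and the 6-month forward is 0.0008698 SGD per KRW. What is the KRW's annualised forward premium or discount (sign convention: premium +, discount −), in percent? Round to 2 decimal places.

+4.66%

T = 6/12 years.
KRW trades forward at +2.32941% vs spot over the period.
Annualise by dividing by T: 0.0232941 / (6/12) = 0.046588 → 4.66%.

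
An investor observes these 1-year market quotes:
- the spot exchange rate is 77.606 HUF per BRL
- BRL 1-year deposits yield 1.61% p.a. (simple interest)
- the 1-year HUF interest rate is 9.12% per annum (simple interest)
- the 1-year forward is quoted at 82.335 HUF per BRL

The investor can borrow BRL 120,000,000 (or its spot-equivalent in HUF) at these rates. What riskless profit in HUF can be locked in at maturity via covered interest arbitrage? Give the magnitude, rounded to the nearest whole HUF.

T = 1 year.
Invest the BRL and cover forward: 120,000,000 × 1.016100 × 82.335 = HUF 10,039,271,220.00.
Convert at spot and invest in HUF: 120,000,000 × 77.606 × 1.091200 = HUF 10,162,040,064.00.
The quoted forward undervalues BRL, so borrow BRL, convert to HUF at spot, deposit the HUF at 9.12%, and buy BRL forward at 82.335 to cover the loan.
Arbitrage profit = |10,039,271,220.00 − 10,162,040,064.00| = HUF 122,768,844.

HUF 122,768,844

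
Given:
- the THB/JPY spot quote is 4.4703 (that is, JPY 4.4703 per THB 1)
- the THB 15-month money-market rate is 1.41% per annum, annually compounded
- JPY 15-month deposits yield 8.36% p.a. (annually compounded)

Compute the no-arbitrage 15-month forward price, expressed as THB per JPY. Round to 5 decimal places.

T = 15/12 years.
Growth of 1 JPY over T: (1 + 0.0836)^(15/12) = 1.105570.
Growth of 1 THB over T: (1 + 0.0141)^(15/12) = 1.017656.
Forward (JPY per THB) = 4.4703 × 1.105570 / 1.017656 = 4.856483.
Invert for THB per JPY: 1 / 4.856483 = 0.20591.

0.20591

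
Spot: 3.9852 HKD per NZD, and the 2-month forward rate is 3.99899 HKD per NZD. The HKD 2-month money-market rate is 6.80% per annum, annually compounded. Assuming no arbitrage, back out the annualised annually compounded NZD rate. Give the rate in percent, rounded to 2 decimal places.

T = 2/12 years.
CIP gives F = S · g_HKD/g_NZD, so g_HKD/g_NZD = 3.99899/3.9852 = 1.0034603.
The HKD side grows by (1 + 0.0680)^(2/12) = 1.011025.
That pins the NZD growth at 1.0075386.
Annualise: 1.0075386^(12/2) − 1 = 0.046093 = 4.61%.

4.61%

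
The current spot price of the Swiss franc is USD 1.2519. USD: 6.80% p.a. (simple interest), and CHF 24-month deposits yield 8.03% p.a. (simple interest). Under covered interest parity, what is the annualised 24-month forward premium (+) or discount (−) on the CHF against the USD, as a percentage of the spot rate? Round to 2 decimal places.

-1.06%

T = 2 years.
CIP forward (USD per CHF) = 1.2519 × 1.136000/1.160600 = 1.2253648.
(F − S)/S ÷ T = (1.2253648 − 1.2519)/1.2519/2 = -0.010598 → -1.06%.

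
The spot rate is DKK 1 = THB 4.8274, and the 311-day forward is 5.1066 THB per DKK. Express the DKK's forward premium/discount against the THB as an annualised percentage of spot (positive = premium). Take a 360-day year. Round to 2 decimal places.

+6.69%

T = 311/360 years.
Period premium: (5.1066 − 4.8274)/4.8274 = 0.0578365.
×(1/T) gives 6.69% p.a.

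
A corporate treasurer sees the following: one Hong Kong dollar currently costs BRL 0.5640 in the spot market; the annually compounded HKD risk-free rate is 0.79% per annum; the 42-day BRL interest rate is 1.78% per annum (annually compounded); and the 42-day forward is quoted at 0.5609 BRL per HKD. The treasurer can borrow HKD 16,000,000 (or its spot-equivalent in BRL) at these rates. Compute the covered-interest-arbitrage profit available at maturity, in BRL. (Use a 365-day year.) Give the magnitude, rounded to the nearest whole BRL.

T = 42/365 years.
Route A — deposit HKD, sell forward: 16,000,000 × 1.000905879 × 0.5609 = BRL 8,982,529.72.
Route B — convert at spot, deposit BRL: 16,000,000 × 0.5640 × 1.002032266 = BRL 9,042,339.17.
The quoted forward undervalues HKD, so borrow HKD, convert to BRL at spot, deposit the BRL at 1.78%, and buy HKD forward at 0.5609 to cover the loan.
The gap between the two covered legs is BRL 59,809.

BRL 59,809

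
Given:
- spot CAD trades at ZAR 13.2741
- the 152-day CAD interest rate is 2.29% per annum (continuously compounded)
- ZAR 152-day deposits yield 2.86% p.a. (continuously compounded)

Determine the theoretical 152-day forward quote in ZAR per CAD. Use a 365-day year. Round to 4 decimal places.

13.3056

T = 152/365 years.
ZAR accumulates by e^(0.0286×152/365) = 1.01198135.
Growth of 1 CAD over T: e^(0.0229×152/365) = 1.00958206.
CIP: F = S · (grow ZAR)/(grow CAD) = 13.2741 × 1.01198135/1.00958206 = 13.305646 ZAR per CAD.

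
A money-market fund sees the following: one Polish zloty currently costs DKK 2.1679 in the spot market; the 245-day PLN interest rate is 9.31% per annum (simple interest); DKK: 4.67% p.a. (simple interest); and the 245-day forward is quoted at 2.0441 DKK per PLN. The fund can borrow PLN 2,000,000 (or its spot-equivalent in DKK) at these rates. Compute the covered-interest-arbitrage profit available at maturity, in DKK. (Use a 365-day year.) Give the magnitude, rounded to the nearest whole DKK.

T = 245/365 years.
Keep in PLN, deliver into the forward: 2,000,000·1.062491781·2.0441 = DKK 4,343,678.90.
Swap to DKK now, deposit: 2,000,000·2.1679·1.031346575 = DKK 4,471,712.48.
The quoted forward undervalues PLN, so borrow PLN, convert to DKK at spot, deposit the DKK at 4.67%, and buy PLN forward at 2.0441 to cover the loan.
Profit = 4,471,712.48 − 4,343,678.90 = DKK 128,034.

DKK 128,034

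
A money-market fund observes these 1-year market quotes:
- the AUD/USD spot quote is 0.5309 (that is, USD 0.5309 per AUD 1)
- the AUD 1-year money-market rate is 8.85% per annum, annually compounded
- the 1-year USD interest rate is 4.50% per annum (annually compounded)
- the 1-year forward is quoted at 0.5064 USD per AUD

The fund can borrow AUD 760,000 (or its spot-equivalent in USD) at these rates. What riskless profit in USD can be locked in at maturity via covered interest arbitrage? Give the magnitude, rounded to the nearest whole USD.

T = 1 year.
Invest the AUD and cover forward: 760,000 × 1.088500 × 0.5064 = USD 418,924.46.
Convert at spot and invest in USD: 760,000 × 0.5309 × 1.045000 = USD 421,640.78.
The quoted forward undervalues AUD, so borrow AUD, convert to USD at spot, deposit the USD at 4.50%, and buy AUD forward at 0.5064 to cover the loan.
Profit = 421,640.78 − 418,924.46 = USD 2,716.

USD 2,716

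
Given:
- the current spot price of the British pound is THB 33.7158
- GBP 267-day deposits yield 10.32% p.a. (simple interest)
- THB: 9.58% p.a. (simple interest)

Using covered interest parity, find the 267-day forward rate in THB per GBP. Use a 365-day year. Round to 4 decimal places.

T = 267/365 years.
THB accumulates by 1 + 0.0958×267/365 = 1.07007836.
GBP accumulates by 1 + 0.1032×267/365 = 1.07549151.
Forward (THB per GBP) = 33.7158 × 1.07007836 / 1.07549151 = 33.546102.

33.5461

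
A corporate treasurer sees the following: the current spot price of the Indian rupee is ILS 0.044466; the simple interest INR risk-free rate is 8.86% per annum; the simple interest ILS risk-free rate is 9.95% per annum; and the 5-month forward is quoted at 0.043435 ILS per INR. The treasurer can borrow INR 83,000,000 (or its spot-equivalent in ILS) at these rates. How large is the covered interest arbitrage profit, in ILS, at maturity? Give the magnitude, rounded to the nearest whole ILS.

T = 5/12 years.
Keep in INR, deliver into the forward: 83,000,000·1.036916667·0.043435 = ILS 3,738,193.46.
Swap to ILS now, deposit: 83,000,000·0.044466·1.041458333 = ILS 3,843,687.36.
The quoted forward undervalues INR, so borrow INR, convert to ILS at spot, deposit the ILS at 9.95%, and buy INR forward at 0.043435 to cover the loan.
Arbitrage profit = |3,738,193.46 − 3,843,687.36| = ILS 105,494.

ILS 105,494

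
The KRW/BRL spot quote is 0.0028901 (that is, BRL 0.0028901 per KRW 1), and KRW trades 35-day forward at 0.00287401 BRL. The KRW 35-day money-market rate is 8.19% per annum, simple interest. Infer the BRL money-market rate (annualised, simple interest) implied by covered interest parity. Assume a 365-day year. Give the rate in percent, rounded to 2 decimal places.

T = 35/365 years.
CIP gives F = S · g_BRL/g_KRW, so g_BRL/g_KRW = 0.00287401/0.0028901 = 0.9944327.
KRW growth factor: 1 + 0.0819×35/365 = 1.0078534.
That pins the BRL growth at 1.0022424.
(1.0022424 − 1)/T = 0.023385, i.e. 2.34%.

2.34%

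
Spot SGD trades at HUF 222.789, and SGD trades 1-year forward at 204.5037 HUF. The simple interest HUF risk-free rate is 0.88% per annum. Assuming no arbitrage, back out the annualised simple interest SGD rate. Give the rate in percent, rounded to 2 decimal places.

T = 1 year.
By CIP, F/S equals the HUF-to-SGD growth ratio: 204.5037/222.789 = 0.9179255.
HUF growth factor: 1 + 0.0088×1 = 1.008800.
Hence g_SGD = 1.0989999.
r = (1.0989999 − 1)/1 = 0.099000 → 9.90%.

9.90%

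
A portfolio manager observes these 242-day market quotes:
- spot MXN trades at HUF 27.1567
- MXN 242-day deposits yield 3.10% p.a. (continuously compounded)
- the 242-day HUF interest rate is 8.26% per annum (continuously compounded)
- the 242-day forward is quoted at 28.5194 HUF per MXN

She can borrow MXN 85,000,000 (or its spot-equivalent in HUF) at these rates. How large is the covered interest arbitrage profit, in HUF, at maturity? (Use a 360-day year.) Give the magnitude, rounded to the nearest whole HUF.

T = 242/360 years.
Keep in MXN, deliver into the forward: 85,000,000·1.021057534671·28.5194 = HUF 2,475,195,601.62.
Swap to HUF now, deposit: 85,000,000·27.1567·1.057096031404 = HUF 2,440,115,382.66.
The quoted forward overvalues MXN, so borrow HUF, buy MXN at spot, deposit the MXN at 3.10%, and sell the proceeds forward at 28.5194.
The gap between the two covered legs is HUF 35,080,219.

HUF 35,080,219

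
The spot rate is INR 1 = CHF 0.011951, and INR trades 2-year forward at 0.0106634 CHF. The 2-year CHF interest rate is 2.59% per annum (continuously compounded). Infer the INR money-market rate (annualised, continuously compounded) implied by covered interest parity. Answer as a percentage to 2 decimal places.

8.29%

T = 2 years.
F/S = 0.0106634/0.011951 = 0.8922601 = (growth of CHF) / (growth of INR).
The CHF side grows by e^(0.0259×2) = 1.0531651.
Hence g_INR = 1.1803342.
r = ln(1.1803342)/2 = 0.082899 → 8.29%.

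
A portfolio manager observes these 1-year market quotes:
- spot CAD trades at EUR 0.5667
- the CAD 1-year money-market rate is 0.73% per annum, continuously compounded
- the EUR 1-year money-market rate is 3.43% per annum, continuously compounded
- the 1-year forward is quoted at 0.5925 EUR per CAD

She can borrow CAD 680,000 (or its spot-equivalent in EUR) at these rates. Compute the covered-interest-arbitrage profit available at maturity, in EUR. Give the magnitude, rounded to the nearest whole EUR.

EUR 7,049

T = 1 year.
Keep in CAD, deliver into the forward: 680,000·1.00732671·0.5925 = EUR 405,851.93.
Swap to EUR now, deposit: 680,000·0.5667·1.03489503 = EUR 398,803.01.
The quoted forward overvalues CAD, so borrow EUR, buy CAD at spot, deposit the CAD at 0.73%, and sell the proceeds forward at 0.5925.
Profit = 405,851.93 − 398,803.01 = EUR 7,049.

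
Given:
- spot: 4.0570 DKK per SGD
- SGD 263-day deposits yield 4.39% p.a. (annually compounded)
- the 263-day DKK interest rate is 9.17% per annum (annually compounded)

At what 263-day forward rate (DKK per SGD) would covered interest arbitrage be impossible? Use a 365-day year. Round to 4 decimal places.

4.1900

T = 263/365 years.
DKK growth factor: (1 + 0.0917)^(263/365) = 1.0652591.
SGD accumulates by (1 + 0.0439)^(263/365) = 1.0314416.
So F = 4.057 × 1.0652591 / 1.0314416 = 4.190015 (DKK/SGD).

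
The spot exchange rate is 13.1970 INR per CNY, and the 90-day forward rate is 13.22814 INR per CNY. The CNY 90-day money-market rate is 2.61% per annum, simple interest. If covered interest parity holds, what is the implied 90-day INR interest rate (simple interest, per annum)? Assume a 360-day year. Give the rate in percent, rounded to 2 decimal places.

3.56%

T = 90/360 years.
By CIP, F/S equals the INR-to-CNY growth ratio: 13.22814/13.197 = 1.0023596.
CNY growth factor: 1 + 0.0261×90/360 = 1.006525.
Hence g_INR = 1.008900.
r = (1.008900 − 1)/(90/360) = 0.035600 → 3.56%.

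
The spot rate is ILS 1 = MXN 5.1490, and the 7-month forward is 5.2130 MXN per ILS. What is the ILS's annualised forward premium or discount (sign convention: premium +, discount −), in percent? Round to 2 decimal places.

+2.13%

T = 7/12 years.
Period premium: (5.2130 − 5.149)/5.149 = 0.0124296.
Annualise by dividing by T: 0.0124296 / (7/12) = 0.021308 → 2.13%.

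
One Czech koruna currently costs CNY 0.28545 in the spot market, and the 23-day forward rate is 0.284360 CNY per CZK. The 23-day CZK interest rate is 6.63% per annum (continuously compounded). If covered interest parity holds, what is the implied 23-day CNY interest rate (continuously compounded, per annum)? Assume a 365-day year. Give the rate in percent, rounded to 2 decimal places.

0.56%

T = 23/365 years.
F/S = 0.28436/0.28545 = 0.9961815 = (growth of CNY) / (growth of CZK).
The CZK side grows by e^(0.0663×23/365) = 1.0041865.
Hence g_CNY = 1.000352.
r = ln(1.000352)/(23/365) = 0.005585 → 0.56%.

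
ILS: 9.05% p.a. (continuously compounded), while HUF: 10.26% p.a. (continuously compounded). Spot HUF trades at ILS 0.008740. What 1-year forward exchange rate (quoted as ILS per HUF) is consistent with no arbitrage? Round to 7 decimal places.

0.0086349

T = 1 year.
ILS accumulates by e^(0.0905×1) = 1.0947215.
HUF growth factor: e^(0.1026×1) = 1.1080481.
Forward (ILS per HUF) = 0.00874 × 1.0947215 / 1.1080481 = 0.008634883.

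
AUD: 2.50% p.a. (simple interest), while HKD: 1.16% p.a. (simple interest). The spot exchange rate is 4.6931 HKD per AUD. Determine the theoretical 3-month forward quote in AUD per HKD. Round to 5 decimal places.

T = 3/12 years.
HKD accumulates by 1 + 0.0116×3/12 = 1.002900.
Growth of 1 AUD over T: 1 + 0.0250×3/12 = 1.006250.
Forward (HKD per AUD) = 4.6931 × 1.002900 / 1.006250 = 4.677476.
Invert for AUD per HKD: 1 / 4.677476 = 0.21379.

0.21379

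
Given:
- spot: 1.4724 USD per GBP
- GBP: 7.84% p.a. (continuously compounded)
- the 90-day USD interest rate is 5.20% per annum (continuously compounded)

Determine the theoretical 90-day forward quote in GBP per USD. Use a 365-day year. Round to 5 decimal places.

0.68360

T = 90/365 years.
USD growth factor: e^(0.0520×90/365) = 1.0129045.
GBP growth factor: e^(0.0784×90/365) = 1.0195196.
CIP: F = S · (grow USD)/(grow GBP) = 1.4724 × 1.0129045/1.0195196 = 1.462846 USD per GBP.
Quoted the other way: 1/1.462846 = 0.68360 GBP per USD.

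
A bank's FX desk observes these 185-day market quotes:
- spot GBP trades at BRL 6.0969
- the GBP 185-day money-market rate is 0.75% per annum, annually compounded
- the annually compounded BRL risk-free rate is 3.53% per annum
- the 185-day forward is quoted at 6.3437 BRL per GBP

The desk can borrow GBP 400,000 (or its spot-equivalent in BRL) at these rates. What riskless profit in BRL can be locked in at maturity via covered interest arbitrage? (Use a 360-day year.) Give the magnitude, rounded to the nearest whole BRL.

T = 185/360 years.
Invest the GBP and cover forward: 400,000 × 1.003847167 × 6.3437 = BRL 2,547,242.11.
Convert at spot and invest in BRL: 400,000 × 6.0969 × 1.0179873 = BRL 2,482,626.71.
The quoted forward overvalues GBP, so borrow BRL, buy GBP at spot, deposit the GBP at 0.75%, and sell the proceeds forward at 6.3437.
The gap between the two covered legs is BRL 64,615.

BRL 64,615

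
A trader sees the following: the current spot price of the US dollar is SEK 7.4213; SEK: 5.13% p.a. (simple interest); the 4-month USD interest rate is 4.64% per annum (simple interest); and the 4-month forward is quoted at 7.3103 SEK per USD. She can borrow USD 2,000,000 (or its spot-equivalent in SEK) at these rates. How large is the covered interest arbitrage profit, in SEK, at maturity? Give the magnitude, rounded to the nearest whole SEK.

SEK 249,677

T = 4/12 years.
Invest the USD and cover forward: 2,000,000 × 1.0154666667 × 7.3103 = SEK 14,846,731.95.
Convert at spot and invest in SEK: 2,000,000 × 7.4213 × 1.017100 = SEK 15,096,408.46.
The quoted forward undervalues USD, so borrow USD, convert to SEK at spot, deposit the SEK at 5.13%, and buy USD forward at 7.3103 to cover the loan.
Arbitrage profit = |14,846,731.95 − 15,096,408.46| = SEK 249,677.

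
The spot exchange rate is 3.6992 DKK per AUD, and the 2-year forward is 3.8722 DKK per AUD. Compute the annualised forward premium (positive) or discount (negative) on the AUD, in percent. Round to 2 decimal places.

+2.34%

T = 2 years.
(F − S)/S = (3.8722 − 3.6992)/3.6992 = 0.0467669.
Per annum: 0.0467669 / 2 = 0.023383 = 2.34%.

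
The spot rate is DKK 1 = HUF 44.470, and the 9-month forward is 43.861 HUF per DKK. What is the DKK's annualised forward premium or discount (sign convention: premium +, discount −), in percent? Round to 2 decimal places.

T = 9/12 years.
DKK trades forward at -1.36946% vs spot over the period.
×(1/T) gives -1.83% p.a.

-1.83%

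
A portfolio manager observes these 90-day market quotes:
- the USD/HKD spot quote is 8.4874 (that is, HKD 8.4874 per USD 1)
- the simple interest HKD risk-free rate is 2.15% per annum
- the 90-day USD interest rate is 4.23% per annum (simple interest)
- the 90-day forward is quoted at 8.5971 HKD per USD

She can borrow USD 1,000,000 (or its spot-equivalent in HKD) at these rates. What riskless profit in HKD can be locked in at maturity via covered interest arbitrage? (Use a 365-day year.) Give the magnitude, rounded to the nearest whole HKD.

T = 90/365 years.
Route A — deposit USD, sell forward: 1,000,000 × 1.010430137 × 8.5971 = HKD 8,686,768.93.
Route B — convert at spot, deposit HKD: 1,000,000 × 8.4874 × 1.00530137 = HKD 8,532,394.85.
The quoted forward overvalues USD, so borrow HKD, buy USD at spot, deposit the USD at 4.23%, and sell the proceeds forward at 8.5971.
Arbitrage profit = |8,686,768.93 − 8,532,394.85| = HKD 154,374.

HKD 154,374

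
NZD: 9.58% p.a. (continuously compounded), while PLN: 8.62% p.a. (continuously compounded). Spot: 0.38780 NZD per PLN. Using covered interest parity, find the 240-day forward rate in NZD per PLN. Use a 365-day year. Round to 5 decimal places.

T = 240/365 years.
NZD growth factor: e^(0.0958×240/365) = 1.0650181.
PLN accumulates by e^(0.0862×240/365) = 1.0583165.
CIP: F = S · (grow NZD)/(grow PLN) = 0.3878 × 1.0650181/1.0583165 = 0.3902557 NZD per PLN.

0.39026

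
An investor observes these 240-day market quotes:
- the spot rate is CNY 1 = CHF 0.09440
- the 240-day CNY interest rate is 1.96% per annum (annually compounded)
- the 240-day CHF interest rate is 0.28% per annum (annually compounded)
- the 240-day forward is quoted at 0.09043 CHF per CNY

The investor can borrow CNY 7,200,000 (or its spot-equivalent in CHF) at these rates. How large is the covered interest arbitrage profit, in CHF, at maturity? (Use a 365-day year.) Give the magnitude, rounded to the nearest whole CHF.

T = 240/365 years.
Invest the CNY and cover forward: 7,200,000 × 1.01284479 × 0.09043 = CHF 659,459.19.
Convert at spot and invest in CHF: 7,200,000 × 0.09440 × 1.00184021 = CHF 680,930.75.
The quoted forward undervalues CNY, so borrow CNY, convert to CHF at spot, deposit the CHF at 0.28%, and buy CNY forward at 0.09043 to cover the loan.
Profit = 680,930.75 − 659,459.19 = CHF 21,472.

CHF 21,472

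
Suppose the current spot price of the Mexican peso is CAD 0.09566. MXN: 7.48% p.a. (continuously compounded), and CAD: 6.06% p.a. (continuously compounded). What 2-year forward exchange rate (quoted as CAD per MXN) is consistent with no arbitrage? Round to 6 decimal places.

0.092981

T = 2 years.
Growth of 1 CAD over T: e^(0.0606×2) = 1.1288507.
MXN growth factor: e^(0.0748×2) = 1.1613696.
CIP: F = S · (grow CAD)/(grow MXN) = 0.09566 × 1.1288507/1.1613696 = 0.09298147 CAD per MXN.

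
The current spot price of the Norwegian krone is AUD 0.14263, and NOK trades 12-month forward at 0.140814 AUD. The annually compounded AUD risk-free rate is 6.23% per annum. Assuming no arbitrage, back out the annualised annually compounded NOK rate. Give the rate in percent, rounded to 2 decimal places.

T = 1 year.
CIP gives F = S · g_AUD/g_NOK, so g_AUD/g_NOK = 0.140814/0.14263 = 0.9872678.
The AUD side grows by (1 + 0.0623)^1 = 1.062300.
That pins the NOK growth at 1.0759998.
Annualise: 1.0759998^(1/1) − 1 = 0.076000 = 7.60%.

7.60%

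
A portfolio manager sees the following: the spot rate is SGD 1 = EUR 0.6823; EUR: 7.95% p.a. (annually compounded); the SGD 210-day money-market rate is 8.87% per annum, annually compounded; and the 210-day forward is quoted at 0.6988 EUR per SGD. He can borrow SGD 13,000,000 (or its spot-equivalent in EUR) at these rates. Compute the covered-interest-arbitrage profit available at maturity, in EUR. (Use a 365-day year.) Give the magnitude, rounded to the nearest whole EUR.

EUR 270,616

T = 210/365 years.
Keep in SGD, deliver into the forward: 13,000,000·1.050110178·0.6988 = EUR 9,539,620.90.
Swap to EUR now, deposit: 13,000,000·0.6823·1.04499545 = EUR 9,269,005.14.
The quoted forward overvalues SGD, so borrow EUR, buy SGD at spot, deposit the SGD at 8.87%, and sell the proceeds forward at 0.6988.
Arbitrage profit = |9,539,620.90 − 9,269,005.14| = EUR 270,616.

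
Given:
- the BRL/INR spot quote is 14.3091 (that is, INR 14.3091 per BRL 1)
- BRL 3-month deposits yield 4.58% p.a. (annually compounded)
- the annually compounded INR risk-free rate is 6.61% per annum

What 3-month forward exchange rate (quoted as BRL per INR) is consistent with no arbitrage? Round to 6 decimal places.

0.069551

T = 3/12 years.
INR accumulates by (1 + 0.0661)^(3/12) = 1.0161305.
Growth of 1 BRL over T: (1 + 0.0458)^(3/12) = 1.0112584.
So F = 14.3091 × 1.0161305 / 1.0112584 = 14.37804 (INR/BRL).
Invert for BRL per INR: 1 / 14.37804 = 0.069551.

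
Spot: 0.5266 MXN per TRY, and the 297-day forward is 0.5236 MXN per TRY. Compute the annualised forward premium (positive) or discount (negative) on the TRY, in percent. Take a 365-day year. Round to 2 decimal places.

-0.70%

T = 297/365 years.
TRY trades forward at -0.56969% vs spot over the period.
Per annum: -0.0056969 / (297/365) = -0.007001 = -0.70%.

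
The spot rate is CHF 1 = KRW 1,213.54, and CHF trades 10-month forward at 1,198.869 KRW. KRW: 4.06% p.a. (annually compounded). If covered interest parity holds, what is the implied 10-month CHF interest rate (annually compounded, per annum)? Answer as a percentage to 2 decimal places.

5.59%

T = 10/12 years.
F/S = 1198.869/1213.54 = 0.9879106 = (growth of KRW) / (growth of CHF).
The KRW side grows by (1 + 0.0406)^(10/12) = 1.0337206.
So the CHF growth factor = 1.0463706.
r = 1.0463706^(12/10) − 1 = 0.055900 → 5.59%.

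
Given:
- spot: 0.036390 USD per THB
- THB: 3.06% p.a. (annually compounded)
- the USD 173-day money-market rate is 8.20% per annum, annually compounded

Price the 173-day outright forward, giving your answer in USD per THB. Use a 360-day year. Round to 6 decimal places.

T = 173/360 years.
Growth of 1 USD over T: (1 + 0.0820)^(173/360) = 1.0385995.
Growth of 1 THB over T: (1 + 0.0306)^(173/360) = 1.0145899.
So F = 0.03639 × 1.0385995 / 1.0145899 = 0.03725115 (USD/THB).

0.037251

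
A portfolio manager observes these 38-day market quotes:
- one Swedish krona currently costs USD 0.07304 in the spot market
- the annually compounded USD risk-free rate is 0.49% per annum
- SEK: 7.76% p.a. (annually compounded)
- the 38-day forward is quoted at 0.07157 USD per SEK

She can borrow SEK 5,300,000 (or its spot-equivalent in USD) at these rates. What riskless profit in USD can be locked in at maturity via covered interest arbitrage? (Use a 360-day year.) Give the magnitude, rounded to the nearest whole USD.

USD 4,987

T = 38/360 years.
Invest the SEK and cover forward: 5,300,000 × 1.00792004 × 0.07157 = USD 382,325.24.
Convert at spot and invest in USD: 5,300,000 × 0.07304 × 1.00051609 = USD 387,311.78.
The quoted forward undervalues SEK, so borrow SEK, convert to USD at spot, deposit the USD at 0.49%, and buy SEK forward at 0.07157 to cover the loan.
Arbitrage profit = |382,325.24 − 387,311.78| = USD 4,987.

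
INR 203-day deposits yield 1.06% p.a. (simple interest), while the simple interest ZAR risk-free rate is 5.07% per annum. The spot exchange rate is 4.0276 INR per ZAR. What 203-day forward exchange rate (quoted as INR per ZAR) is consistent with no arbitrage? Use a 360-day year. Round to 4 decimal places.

T = 203/360 years.
INR accumulates by 1 + 0.0106×203/360 = 1.0059772.
ZAR accumulates by 1 + 0.0507×203/360 = 1.0285892.
Forward (INR per ZAR) = 4.0276 × 1.0059772 / 1.0285892 = 3.939059.

3.9391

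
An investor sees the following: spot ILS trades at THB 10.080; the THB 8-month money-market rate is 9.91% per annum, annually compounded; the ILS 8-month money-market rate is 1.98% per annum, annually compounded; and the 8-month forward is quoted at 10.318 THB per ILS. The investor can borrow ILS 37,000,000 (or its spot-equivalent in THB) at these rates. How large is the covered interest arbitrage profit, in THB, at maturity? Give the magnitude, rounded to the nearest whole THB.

T = 8/12 years.
Invest the ILS and cover forward: 37,000,000 × 1.01315681896 × 10.318 = THB 386,788,826.15.
Convert at spot and invest in THB: 37,000,000 × 10.080 × 1.06502091989 = THB 397,210,202.28.
The quoted forward undervalues ILS, so borrow ILS, convert to THB at spot, deposit the THB at 9.91%, and buy ILS forward at 10.318 to cover the loan.
Profit = 397,210,202.28 − 386,788,826.15 = THB 10,421,376.

THB 10,421,376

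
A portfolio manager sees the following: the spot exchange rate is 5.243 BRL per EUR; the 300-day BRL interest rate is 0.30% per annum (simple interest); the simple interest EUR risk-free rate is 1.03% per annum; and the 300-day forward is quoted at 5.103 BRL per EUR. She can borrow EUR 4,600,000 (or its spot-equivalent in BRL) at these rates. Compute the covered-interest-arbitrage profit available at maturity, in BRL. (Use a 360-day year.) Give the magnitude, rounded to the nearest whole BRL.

BRL 502,811

T = 300/360 years.
Invest the EUR and cover forward: 4,600,000 × 1.0085833333 × 5.103 = BRL 23,675,283.45.
Convert at spot and invest in BRL: 4,600,000 × 5.243 × 1.002500 = BRL 24,178,094.50.
The quoted forward undervalues EUR, so borrow EUR, convert to BRL at spot, deposit the BRL at 0.30%, and buy EUR forward at 5.103 to cover the loan.
Profit = 24,178,094.50 − 23,675,283.45 = BRL 502,811.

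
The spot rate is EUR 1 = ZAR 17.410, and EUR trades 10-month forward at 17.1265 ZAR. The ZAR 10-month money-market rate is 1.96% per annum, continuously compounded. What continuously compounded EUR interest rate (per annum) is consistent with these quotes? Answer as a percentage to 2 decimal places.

T = 10/12 years.
By CIP, F/S equals the ZAR-to-EUR growth ratio: 17.1265/17.41 = 0.9837163.
ZAR growth factor: e^(0.0196×10/12) = 1.0164675.
Hence g_EUR = 1.0332933.
r = ln(1.0332933)/(10/12) = 0.039301 → 3.93%.

3.93%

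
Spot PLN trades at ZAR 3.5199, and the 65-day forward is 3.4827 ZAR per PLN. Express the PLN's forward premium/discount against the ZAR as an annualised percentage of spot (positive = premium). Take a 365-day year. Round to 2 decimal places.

-5.93%

T = 65/365 years.
PLN trades forward at -1.05685% vs spot over the period.
×(1/T) gives -5.93% p.a.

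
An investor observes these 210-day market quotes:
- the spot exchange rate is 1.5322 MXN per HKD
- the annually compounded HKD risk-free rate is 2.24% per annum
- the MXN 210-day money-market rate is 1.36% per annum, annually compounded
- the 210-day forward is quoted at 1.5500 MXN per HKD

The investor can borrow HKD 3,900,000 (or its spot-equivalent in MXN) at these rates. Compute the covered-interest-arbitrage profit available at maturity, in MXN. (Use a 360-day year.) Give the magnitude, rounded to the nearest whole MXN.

T = 210/360 years.
Keep in HKD, deliver into the forward: 3,900,000·1.013006325·1.5500 = MXN 6,123,623.23.
Swap to MXN now, deposit: 3,900,000·1.5322·1.007910999 = MXN 6,022,852.81.
The quoted forward overvalues HKD, so borrow MXN, buy HKD at spot, deposit the HKD at 2.24%, and sell the proceeds forward at 1.5500.
The gap between the two covered legs is MXN 100,770.

MXN 100,770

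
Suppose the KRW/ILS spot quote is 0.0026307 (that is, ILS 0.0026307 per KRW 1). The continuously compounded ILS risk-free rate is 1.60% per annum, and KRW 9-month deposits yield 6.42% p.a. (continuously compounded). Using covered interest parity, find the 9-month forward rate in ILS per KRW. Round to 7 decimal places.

0.0025373

T = 9/12 years.
ILS accumulates by e^(0.0160×9/12) = 1.0120723.
KRW growth factor: e^(0.0642×9/12) = 1.049328.
Forward (ILS per KRW) = 0.0026307 × 1.0120723 / 1.049328 = 0.002537299.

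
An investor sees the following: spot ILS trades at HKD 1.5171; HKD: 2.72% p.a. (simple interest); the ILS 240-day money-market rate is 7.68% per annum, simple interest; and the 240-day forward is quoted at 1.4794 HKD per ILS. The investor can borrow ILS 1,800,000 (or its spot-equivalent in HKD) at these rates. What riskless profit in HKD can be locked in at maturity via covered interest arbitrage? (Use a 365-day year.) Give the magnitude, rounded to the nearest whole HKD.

T = 240/365 years.
Route A — deposit ILS, sell forward: 1,800,000 × 1.05049863 × 1.4794 = HKD 2,797,393.81.
Route B — convert at spot, deposit HKD: 1,800,000 × 1.5171 × 1.017884932 = HKD 2,779,619.81.
The quoted forward overvalues ILS, so borrow HKD, buy ILS at spot, deposit the ILS at 7.68%, and sell the proceeds forward at 1.4794.
Profit = 2,797,393.81 − 2,779,619.81 = HKD 17,774.

HKD 17,774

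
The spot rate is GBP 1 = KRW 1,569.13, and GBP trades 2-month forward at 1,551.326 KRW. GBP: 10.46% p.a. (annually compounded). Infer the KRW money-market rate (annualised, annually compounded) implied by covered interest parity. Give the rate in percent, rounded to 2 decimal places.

3.15%

T = 2/12 years.
By CIP, F/S equals the KRW-to-GBP growth ratio: 1551.326/1569.13 = 0.9886536.
GBP growth factor: (1 + 0.1046)^(2/12) = 1.0167188.
That pins the KRW growth at 1.0051827.
Annualise: 1.0051827^(12/2) − 1 = 0.031502 = 3.15%.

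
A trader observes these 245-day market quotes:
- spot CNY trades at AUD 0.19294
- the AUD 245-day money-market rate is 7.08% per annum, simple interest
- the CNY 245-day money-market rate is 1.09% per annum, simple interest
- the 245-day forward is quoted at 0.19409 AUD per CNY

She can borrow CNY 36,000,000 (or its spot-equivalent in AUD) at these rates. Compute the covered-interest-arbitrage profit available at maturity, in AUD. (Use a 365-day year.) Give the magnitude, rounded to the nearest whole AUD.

AUD 237,567

T = 245/365 years.
Invest the CNY and cover forward: 36,000,000 × 1.007316438 × 0.19409 = AUD 7,038,361.71.
Convert at spot and invest in AUD: 36,000,000 × 0.19294 × 1.047523288 = AUD 7,275,929.15.
The quoted forward undervalues CNY, so borrow CNY, convert to AUD at spot, deposit the AUD at 7.08%, and buy CNY forward at 0.19409 to cover the loan.
The gap between the two covered legs is AUD 237,567.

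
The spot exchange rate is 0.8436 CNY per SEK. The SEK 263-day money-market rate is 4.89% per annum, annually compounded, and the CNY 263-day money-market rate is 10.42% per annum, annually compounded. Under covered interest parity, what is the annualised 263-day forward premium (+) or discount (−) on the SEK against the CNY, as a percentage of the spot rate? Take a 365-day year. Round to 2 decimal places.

+5.23%

T = 263/365 years.
CIP forward (CNY per SEK) = 0.8436 × 1.0740338/1.0349989 = 0.8754163.
Annualised premium = (F − S)/S × (1/T) = (0.8754163 − 0.8436)/0.8436 ÷ (263/365) = 5.23%.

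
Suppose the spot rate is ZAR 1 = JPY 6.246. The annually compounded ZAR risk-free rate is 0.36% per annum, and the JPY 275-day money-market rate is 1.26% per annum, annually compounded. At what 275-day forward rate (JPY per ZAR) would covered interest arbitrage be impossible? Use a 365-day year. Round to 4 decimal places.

6.2882

T = 275/365 years.
JPY growth factor: (1 + 0.0126)^(275/365) = 1.0094785.
ZAR accumulates by (1 + 0.0036)^(275/365) = 1.0027111.
Forward (JPY per ZAR) = 6.246 × 1.0094785 / 1.0027111 = 6.288155.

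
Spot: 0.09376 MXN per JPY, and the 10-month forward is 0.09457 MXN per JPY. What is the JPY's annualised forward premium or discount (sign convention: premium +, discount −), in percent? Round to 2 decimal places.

T = 10/12 years.
JPY trades forward at +0.86391% vs spot over the period.
Annualise by dividing by T: 0.0086391 / (10/12) = 0.010367 → 1.04%.

+1.04%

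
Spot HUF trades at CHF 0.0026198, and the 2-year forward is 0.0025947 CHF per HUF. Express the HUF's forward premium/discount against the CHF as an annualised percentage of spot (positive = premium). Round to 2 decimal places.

-0.48%

T = 2 years.
Period premium: (0.0025947 − 0.0026198)/0.0026198 = -0.0095809.
×(1/T) gives -0.48% p.a.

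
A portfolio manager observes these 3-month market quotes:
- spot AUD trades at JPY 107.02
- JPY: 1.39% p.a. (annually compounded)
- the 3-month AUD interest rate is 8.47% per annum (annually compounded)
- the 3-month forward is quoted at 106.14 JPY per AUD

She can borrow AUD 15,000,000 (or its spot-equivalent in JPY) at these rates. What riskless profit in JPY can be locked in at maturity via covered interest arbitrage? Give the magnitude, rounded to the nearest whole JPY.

T = 3/12 years.
Keep in AUD, deliver into the forward: 15,000,000·1.020533839829·106.14 = JPY 1,624,791,926.39.
Swap to JPY now, deposit: 15,000,000·107.02·1.003457032043 = JPY 1,610,849,573.54.
The quoted forward overvalues AUD, so borrow JPY, buy AUD at spot, deposit the AUD at 8.47%, and sell the proceeds forward at 106.14.
Arbitrage profit = |1,624,791,926.39 − 1,610,849,573.54| = JPY 13,942,353.

JPY 13,942,353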